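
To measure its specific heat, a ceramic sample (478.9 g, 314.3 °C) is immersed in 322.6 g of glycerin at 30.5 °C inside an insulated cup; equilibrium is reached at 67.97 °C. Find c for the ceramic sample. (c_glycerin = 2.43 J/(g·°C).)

Taking heat into each body as positive, Σ m c ΔT = 0:
478.9×c×(67.97 − 314.3) + 322.6×2.43×(67.97 − 30.5) = 0
-117967 c = -29373
c = -29373/-117967 ≈ 0.249 J/(g·°C)

c ≈ 0.249 J/(g·°C)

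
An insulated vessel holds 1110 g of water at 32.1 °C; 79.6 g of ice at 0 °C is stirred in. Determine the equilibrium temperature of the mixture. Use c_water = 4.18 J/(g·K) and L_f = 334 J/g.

T_f ≈ 24.6 °C

Energy balance with sensible and latent terms:
melt ice: 79.6×334 = 26586
  meltwater 0→T: 79.6×4.18×T = 332.73 T
  water cools: 1110×4.18×(T − 32.1) = 4639.8(T − 32.1)
4972.5 T = 148938 − 26586 = 122351
T ≈ 24.61 °C (positive, so assuming full melt was valid).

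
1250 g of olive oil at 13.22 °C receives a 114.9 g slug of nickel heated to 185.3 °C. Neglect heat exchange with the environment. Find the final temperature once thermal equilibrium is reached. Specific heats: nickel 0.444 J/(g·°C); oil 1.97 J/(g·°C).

T_f ≈ 16.7 °C

Setting the total heat transfer to zero:
114.9×0.444×(T − 185.3) + 1250×1.97×(T − 13.22) = 0
51.02(T − 185.3) + 2462.5(T − 13.22) = 0
(51.02 + 2462.5) T = 51.02×185.3 + 2462.5×13.22
T = 42007/2513.5 ≈ 16.71 °C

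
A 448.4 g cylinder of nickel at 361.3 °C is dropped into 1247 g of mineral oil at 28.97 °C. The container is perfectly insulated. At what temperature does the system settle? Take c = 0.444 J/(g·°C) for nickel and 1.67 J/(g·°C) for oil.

T_f is the heat-capacity-weighted average of the initial temperatures:
T_f = (199.09×361.3 + 2082.5×28.97) / (199.09 + 2082.5)
    = 132261 / 2281.6 ≈ 57.97 °C

T_f ≈ 58.0 °C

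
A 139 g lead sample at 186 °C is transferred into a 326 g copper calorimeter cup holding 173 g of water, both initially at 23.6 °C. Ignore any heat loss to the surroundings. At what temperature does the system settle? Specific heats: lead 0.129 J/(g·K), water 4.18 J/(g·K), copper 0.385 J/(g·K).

T_f = Σ m_i c_i T_i / Σ m_i c_i:
T_f = (17.93·186 + 723.14·23.6 + 125.51·23.6) / (17.93 + 723.14 + 125.51)
    = 23363 / 866.58 ≈ 26.96 °C

T_f ≈ 27.0 °C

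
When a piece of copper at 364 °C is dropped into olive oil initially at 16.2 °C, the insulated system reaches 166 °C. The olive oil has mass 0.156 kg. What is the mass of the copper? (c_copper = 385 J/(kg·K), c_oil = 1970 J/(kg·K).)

Setting the total heat transfer to zero:
m·385·(166 − 364) + 0.156·1970·(166 − 16.2) = 0
-76230 m = -46037
m = -46037/-76230 ≈ 0.6039 kg

m ≈ 0.604 kg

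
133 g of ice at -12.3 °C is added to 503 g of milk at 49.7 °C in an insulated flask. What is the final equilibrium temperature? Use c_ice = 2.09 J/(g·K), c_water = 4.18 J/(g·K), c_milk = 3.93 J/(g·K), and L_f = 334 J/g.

Heat gained plus heat lost sum to zero:
warm ice to 0 °C: 133·2.09·(0 − (-12.3)) = 3419
  fusion: m_ice L_f = 133·334 = 44422
  warm the meltwater: 555.94 T
  milk cools: 503·3.93·(T − 49.7) = 1976.8(T − 49.7)
2532.7 T = 98246 − 47841 = 50405
T ≈ 19.90 °C — above 0 °C, consistent with complete melting.

T_f ≈ 19.9 °C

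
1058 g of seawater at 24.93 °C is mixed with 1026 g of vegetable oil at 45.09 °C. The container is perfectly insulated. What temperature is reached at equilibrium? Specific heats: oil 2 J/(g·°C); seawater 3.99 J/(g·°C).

T_f ≈ 31.5 °C

Net heat exchanged in the isolated system is zero:
1026·2·(T − 45.09) + 1058·3.99·(T − 24.93) = 0
(2052 + 4221.4) T = 2052·45.09 + 4221.4·24.93
T = 197765/6273.4 ≈ 31.52 °C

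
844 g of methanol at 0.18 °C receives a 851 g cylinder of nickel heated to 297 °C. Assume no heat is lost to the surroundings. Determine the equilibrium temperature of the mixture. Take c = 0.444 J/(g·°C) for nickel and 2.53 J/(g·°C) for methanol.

T_f ≈ 44.8 °C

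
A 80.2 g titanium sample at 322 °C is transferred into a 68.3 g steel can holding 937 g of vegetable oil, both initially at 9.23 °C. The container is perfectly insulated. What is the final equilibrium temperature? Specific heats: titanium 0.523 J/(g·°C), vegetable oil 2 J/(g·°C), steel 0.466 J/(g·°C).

T_f ≈ 16.0 °C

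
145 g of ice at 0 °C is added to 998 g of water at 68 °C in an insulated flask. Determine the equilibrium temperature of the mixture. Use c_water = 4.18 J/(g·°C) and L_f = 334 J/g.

T_f ≈ 49.2 °C

Setting the total heat transfer to zero:
latent heat to melt: 145·334 = 48430; meltwater 0→T: 145·4.18·T = 606.1 T; water cools: 998·4.18·(T − 68) = 4171.6(T − 68)
4777.7 T = 283672 − 48430 = 235242
T ≈ 49.24 °C. Since T > 0 °C, the all-ice-melts assumption holds.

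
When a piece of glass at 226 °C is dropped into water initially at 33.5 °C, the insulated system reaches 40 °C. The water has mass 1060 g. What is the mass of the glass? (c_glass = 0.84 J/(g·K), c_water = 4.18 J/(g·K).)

|Q_glass| = |Q_water|:
m×0.84×(226 − 40) = 1060×4.18×(40 − 33.5)
156.24 m = 28800  ⇒  m ≈ 184.3 g

m ≈ 184 g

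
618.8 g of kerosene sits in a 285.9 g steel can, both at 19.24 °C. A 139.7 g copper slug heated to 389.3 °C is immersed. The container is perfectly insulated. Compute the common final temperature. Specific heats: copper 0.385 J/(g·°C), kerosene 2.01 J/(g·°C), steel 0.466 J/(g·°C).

Heat gained plus heat lost sum to zero:
139.7*0.385*(T − 389.3) + 618.8*2.01*(T − 19.24) + 285.9*0.466*(T − 19.24) = 0
1430.8 T = 47432
T = 47432 / 1430.8 = 33.2 °C

T_f ≈ 33.2 °C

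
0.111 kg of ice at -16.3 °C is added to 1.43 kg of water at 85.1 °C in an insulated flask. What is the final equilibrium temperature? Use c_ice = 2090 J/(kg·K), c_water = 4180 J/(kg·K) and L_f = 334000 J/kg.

Net heat exchanged in the isolated system is zero:
ice -16.3→0 °C: 0.111×2090×16.3 = 3781.4; fusion: m_ice L_f = 0.111×334000 = 37074; warm the meltwater: 463.98 T; water: 5977.4(T − 85.1)
6441.4 T = 508677 − 40855 = 467821
T ≈ 72.63 °C (positive, so assuming full melt was valid).

T_f ≈ 72.6 °C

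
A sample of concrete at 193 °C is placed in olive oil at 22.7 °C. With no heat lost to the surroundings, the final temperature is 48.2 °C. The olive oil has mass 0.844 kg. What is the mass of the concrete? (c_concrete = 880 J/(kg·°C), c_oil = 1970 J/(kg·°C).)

Let T be the final temperature. ΣQ_i = 0:
m·880·(48.2 − 193) + 0.844·1970·(48.2 − 22.7) = 0
-127424 m = -42398
m = -42398/-127424 ≈ 0.3327 kg

m ≈ 0.333 kg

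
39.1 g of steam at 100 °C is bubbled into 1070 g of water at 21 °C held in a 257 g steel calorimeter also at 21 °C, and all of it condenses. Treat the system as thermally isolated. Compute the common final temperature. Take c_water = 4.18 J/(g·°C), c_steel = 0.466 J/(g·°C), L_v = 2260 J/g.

Energy conservation, ΣQ = 0:
latent heat released on condensation: 39.1·2260 = 88366
  condensate cools 100→T: 39.1·4.18·(T − 100) = 163.44(T − 100)
  water warms: 1070·4.18·(T − 21) = 4472.6(T − 21)
  steel cup: 257·0.466·(T − 21) = 119.76(T − 21)
4755.8 T = 88366 + 16344 + 96440 = 201149
T ≈ 42.30 °C — below 100 °C, confirming all the steam condensed.

T_f ≈ 42.3 °C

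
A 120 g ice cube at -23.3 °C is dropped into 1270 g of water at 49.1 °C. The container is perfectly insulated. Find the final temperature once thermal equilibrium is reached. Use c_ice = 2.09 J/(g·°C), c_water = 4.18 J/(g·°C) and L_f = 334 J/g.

T_f ≈ 37.0 °C

Heat gained plus heat lost sum to zero:
ice -23.3→0 °C: 120×2.09×23.3 = 5843.6
  melt ice: 120×334 = 40080
  meltwater 0→T: 120×4.18×T = 501.6 T
  water cools: 1270×4.18×(T − 49.1) = 5308.6(T − 49.1)
5810.2 T = 260652 − 45924 = 214729
T ≈ 36.96 °C (positive, so assuming full melt was valid).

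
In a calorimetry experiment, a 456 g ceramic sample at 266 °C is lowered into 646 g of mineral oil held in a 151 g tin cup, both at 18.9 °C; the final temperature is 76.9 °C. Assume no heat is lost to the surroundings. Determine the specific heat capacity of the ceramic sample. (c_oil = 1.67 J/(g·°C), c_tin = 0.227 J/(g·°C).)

Let T be the final temperature. ΣQ_i = 0:
456·c·(76.9 − 266) + 646·1.67·(76.9 − 18.9) + 151·0.227·(76.9 − 18.9) = 0
-86230 c = -64560
c = -64560/-86230 ≈ 0.7487 J/(g·°C)

c ≈ 0.749 J/(g·°C)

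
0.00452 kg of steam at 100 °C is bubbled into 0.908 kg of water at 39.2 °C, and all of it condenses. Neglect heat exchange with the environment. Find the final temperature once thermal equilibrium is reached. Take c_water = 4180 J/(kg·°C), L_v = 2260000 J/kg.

T_f ≈ 42.2 °C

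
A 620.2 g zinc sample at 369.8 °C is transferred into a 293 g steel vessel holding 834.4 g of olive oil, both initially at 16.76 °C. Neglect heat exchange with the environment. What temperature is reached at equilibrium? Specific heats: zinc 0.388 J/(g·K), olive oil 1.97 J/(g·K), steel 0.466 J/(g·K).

Setting the total heat transfer to zero:
620.2*0.388*(T − 369.8) + 834.4*1.97*(T − 16.76) + 293*0.466*(T − 16.76) = 0
240.64(T − 369.8) + 1643.8(T − 16.76) + 136.54(T − 16.76) = 0
2020.9 T = 118826
T = 118826 / 2020.9 = 58.8 °C

T_f ≈ 58.8 °C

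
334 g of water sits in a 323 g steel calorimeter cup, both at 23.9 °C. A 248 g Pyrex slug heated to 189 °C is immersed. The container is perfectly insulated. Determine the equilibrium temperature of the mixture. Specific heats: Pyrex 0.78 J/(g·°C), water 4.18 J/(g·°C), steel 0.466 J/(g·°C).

Conservation of energy gives ΣQ = 0:
248×0.78×(T − 189) + 334×4.18×(T − 23.9) + 323×0.466×(T − 23.9) = 0
(193.44 + 1396.1 + 150.52) T = 193.44×189 + 1396.1×23.9 + 150.52×23.9
T = 73525/1740.1 ≈ 42.25 °C

T_f ≈ 42.3 °C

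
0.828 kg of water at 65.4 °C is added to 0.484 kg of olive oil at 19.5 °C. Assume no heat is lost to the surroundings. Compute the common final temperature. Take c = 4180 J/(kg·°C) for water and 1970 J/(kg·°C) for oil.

Conservation of energy gives ΣQ = 0:
0.828*4180*(T − 65.4) + 0.484*1970*(T − 19.5) = 0
3461(T − 65.4) + 953.48(T − 19.5) = 0
4414.5 T = 244945
T = 244945 / 4414.5 = 55.5 °C

T_f ≈ 55.5 °C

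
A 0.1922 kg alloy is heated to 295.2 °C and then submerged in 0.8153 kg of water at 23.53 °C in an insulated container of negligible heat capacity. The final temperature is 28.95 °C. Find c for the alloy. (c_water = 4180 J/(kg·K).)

c ≈ 361 J/(kg·K)

Setting the total heat transfer to zero:
0.1922·c·(28.95 − 295.2) + 0.8153·4180·(28.95 − 23.53) = 0
-51.17 c = -18471
c = -18471/-51.17 ≈ 361 J/(kg·K)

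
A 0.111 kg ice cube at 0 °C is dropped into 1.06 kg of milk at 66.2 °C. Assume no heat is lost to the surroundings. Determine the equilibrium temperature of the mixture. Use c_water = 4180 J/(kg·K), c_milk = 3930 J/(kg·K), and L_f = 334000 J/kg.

Conservation of energy gives ΣQ = 0:
melt ice: 0.111×334000 = 37074
  meltwater 0→T: 0.111×4180×T = 463.98 T
  milk: 4165.8(T − 66.2)
4629.8 T = 275776 − 37074 = 238702
T ≈ 51.56 °C (positive, so assuming full melt was valid).

T_f ≈ 51.6 °C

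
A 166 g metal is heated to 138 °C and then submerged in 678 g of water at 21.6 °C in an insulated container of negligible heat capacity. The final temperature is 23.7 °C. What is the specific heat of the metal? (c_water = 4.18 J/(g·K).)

Heat gained plus heat lost sum to zero:
166·c·(23.7 − 138) + 678·4.18·(23.7 − 21.6) = 0
-18974 c = -5951.5
c = -5951.5/-18974 ≈ 0.3137 J/(g·K)

c ≈ 0.314 J/(g·K)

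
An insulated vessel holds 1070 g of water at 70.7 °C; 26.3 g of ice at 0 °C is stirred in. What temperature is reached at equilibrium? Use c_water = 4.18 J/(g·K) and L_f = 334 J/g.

Setting the total heat transfer to zero:
melt ice: 26.3·334 = 8784.2; meltwater 0→T: 26.3·4.18·T = 109.93 T; water cools: 1070·4.18·(T − 70.7) = 4472.6(T − 70.7)
4582.5 T = 316213 − 8784.2 = 307429
T ≈ 67.09 °C (positive, so assuming full melt was valid).

T_f ≈ 67.1 °C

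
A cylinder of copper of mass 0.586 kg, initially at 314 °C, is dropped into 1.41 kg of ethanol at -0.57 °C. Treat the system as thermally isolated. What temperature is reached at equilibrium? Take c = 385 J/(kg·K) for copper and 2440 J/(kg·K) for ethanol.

T_f ≈ 18.8 °C

Heat lost by the copper equals heat gained by the ethanol:
0.586*385*(314 − T) = 1.41*2440*(T − (-0.57))
225.61(314 − T) = 3440.4(T − (-0.57))
3666 T = 68881  ⇒  T ≈ 18.79 °C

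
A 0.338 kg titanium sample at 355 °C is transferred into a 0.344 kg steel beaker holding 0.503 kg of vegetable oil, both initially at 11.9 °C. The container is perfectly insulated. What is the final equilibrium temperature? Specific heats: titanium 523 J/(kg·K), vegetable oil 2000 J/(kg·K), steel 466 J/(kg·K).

T_f is the heat-capacity-weighted average of the initial temperatures:
T_f = (176.77·355 + 1006·11.9 + 160.3·11.9) / (176.77 + 1006 + 160.3)
    = 76634 / 1343.1 ≈ 57.06 °C

T_f ≈ 57.1 °C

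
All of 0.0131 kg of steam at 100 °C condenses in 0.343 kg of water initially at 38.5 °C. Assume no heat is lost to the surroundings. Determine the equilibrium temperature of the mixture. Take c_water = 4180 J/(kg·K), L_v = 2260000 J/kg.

T_f ≈ 60.7 °C

Sum of m c ΔT and latent-heat terms is zero:
condense steam: −0.0131×2260000 = −29606
  condensate cools 100→T: 0.0131×4180×(T − 100) = 54.76(T − 100)
  original water: 1433.7(T − 38.5)
1488.5 T = 29606 + 5475.8 + 55199 = 90281
T ≈ 60.65 °C — below 100 °C, confirming all the steam condensed.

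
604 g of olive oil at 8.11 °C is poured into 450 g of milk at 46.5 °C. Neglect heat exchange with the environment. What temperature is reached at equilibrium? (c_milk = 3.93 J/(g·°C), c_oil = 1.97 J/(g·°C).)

|Q_milk| = |Q_oil|:
450*3.93*(46.5 − T) = 604*1.97*(T − 8.11)
1768.5(46.5 − T) = 1189.9(T − 8.11)
2958.4 T = 91885  ⇒  T ≈ 31.06 °C

T_f ≈ 31.1 °C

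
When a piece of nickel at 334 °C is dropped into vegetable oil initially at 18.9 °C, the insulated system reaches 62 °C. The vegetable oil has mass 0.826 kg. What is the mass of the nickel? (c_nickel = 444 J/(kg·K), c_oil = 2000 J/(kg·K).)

m ≈ 0.59 kg

Energy conservation, ΣQ = 0:
m·444·(62 − 334) + 0.826·2000·(62 − 18.9) = 0
-120768 m = -71201
m = -71201/-120768 ≈ 0.5896 kg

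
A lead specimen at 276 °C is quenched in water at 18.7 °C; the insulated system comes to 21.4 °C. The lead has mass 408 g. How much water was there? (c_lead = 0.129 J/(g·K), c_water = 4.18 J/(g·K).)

Setting the total heat transfer to zero:
408·0.129·(21.4 − 276) + m·4.18·(21.4 − 18.7) = 0
11.29 m = 13400
m = 13400/11.29 ≈ 1187 g

m ≈ 1190 g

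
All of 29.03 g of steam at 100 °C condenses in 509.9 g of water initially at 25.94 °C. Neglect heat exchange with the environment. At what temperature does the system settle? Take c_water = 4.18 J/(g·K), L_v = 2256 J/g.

T_f ≈ 59.0 °C

Heat gained plus heat lost sum to zero:
latent heat released on condensation: 29.03·2256 = 65492
  condensed water 100 °C→T: 121.35(T − 100)
  water warms: 509.9·4.18·(T − 25.94) = 2131.4(T − 25.94)
2252.7 T = 65492 + 12135 + 55288 = 132914
T ≈ 59.00 °C, under the boiling point, so the assumption holds.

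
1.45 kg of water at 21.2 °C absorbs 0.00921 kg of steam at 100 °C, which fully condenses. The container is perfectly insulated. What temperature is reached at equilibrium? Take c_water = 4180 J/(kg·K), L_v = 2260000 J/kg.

T_f ≈ 25.1 °C

Energy conservation, ΣQ = 0:
condense steam: −0.00921·2260000 = −20815
  condensed water 100 °C→T: 38.5(T − 100)
  water warms: 1.45·4180·(T − 21.2) = 6061(T − 21.2)
6099.5 T = 20815 + 3849.8 + 128493 = 153158
T ≈ 25.11 °C, under the boiling point, so the assumption holds.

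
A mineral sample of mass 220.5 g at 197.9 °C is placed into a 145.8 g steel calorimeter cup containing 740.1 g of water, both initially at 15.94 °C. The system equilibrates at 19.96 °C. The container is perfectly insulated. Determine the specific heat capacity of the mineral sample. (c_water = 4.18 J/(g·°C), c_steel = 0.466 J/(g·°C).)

c ≈ 0.324 J/(g·°C)

Let T be the final temperature. ΣQ_i = 0:
220.5×c×(19.96 − 197.9) + 740.1×4.18×(19.96 − 15.94) + 145.8×0.466×(19.96 − 15.94) = 0
-39236 c = -12709
c = -12709/-39236 ≈ 0.3239 J/(g·°C)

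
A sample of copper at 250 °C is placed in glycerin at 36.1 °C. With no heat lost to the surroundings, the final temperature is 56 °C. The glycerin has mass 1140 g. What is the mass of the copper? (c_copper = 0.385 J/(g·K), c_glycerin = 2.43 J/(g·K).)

m ≈ 738 g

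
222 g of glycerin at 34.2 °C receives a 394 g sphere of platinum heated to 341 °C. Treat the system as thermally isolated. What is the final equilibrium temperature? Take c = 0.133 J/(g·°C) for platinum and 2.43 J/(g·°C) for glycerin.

Set heat shed by the hot body equal to heat absorbed by the cold body:
394×0.133×(341 − T) = 222×2.43×(T − 34.2)
52.4(341 − T) = 539.46(T − 34.2)
591.86 T = 36319  ⇒  T ≈ 61.36 °C

T_f ≈ 61.4 °C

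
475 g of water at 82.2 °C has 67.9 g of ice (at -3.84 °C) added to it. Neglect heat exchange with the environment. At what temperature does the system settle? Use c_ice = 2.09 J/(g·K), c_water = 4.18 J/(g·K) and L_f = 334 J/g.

T_f ≈ 61.7 °C

Let T be the final temperature. ΣQ_i = 0:
warm ice to 0 °C: 67.9·2.09·(0 − (-3.84)) = 544.94
  latent heat to melt: 67.9·334 = 22679
  warm the meltwater: 283.82 T
  water: 1985.5(T − 82.2)
2269.3 T = 163208 − 23224 = 139985
T ≈ 61.69 °C — above 0 °C, consistent with complete melting.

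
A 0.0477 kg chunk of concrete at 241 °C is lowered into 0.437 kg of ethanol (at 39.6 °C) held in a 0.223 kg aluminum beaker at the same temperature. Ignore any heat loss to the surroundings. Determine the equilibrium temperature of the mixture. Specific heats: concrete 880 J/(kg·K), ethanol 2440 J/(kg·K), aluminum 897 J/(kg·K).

Energy conservation, ΣQ = 0:
0.0477*880*(T − 241) + 0.437*2440*(T − 39.6) + 0.223*897*(T − 39.6) = 0
(41.98 + 1066.3 + 200.03) T = 41.98*241 + 1066.3*39.6 + 200.03*39.6
T = 60262/1308.3 ≈ 46.06 °C

T_f ≈ 46.1 °C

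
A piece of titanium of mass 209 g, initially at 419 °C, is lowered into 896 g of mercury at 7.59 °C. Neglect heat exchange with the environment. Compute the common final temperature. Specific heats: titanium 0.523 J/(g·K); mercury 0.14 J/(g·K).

T_f ≈ 199.2 °C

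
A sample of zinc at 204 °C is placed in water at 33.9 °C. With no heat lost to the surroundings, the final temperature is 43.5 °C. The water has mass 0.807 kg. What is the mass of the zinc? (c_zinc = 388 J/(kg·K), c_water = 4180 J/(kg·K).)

m ≈ 0.52 kg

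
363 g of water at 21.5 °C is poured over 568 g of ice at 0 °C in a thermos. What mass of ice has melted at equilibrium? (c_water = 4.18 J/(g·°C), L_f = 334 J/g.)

Cooling the water to 0 °C releases 363×4.18×21.5 = 32623 J.
Melting all 568 g of ice would need 568×334 = 189712 J.
32623 J < 189712 J, so only part of the ice melts and the system sits at 0 °C.
m_melted×334 = 32623  ⇒  m_melted ≈ 97.67 g.

m_melted ≈ 97.7 g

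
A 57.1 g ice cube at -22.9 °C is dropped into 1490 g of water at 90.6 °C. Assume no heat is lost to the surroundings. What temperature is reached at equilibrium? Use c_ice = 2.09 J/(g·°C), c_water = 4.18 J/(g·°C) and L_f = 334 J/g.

Setting the total heat transfer to zero:
ice -22.9→0 °C: 57.1·2.09·22.9 = 2732.9; latent heat to melt: 57.1·334 = 19071; warm the meltwater: 238.68 T; water: 6228.2(T − 90.6)
6466.9 T = 564275 − 21804 = 542471
T ≈ 83.88 °C (positive, so assuming full melt was valid).

T_f ≈ 83.9 °C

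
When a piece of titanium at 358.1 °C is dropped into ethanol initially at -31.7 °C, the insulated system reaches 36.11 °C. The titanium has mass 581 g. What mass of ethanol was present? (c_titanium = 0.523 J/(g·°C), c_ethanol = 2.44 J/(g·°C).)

Setting the total heat transfer to zero:
581×0.523×(36.11 − 358.1) + m×2.44×(36.11 − (-31.7)) = 0
165.46 m = 97841
m = 97841/165.46 ≈ 591.3 g

m ≈ 591 g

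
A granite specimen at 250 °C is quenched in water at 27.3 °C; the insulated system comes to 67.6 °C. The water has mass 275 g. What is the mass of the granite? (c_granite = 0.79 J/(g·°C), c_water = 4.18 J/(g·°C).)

m ≈ 321 g

|Q_granite| = |Q_water|:
m×0.79×(250 − 67.6) = 275×4.18×(67.6 − 27.3)
144.1 m = 46325  ⇒  m ≈ 321.5 g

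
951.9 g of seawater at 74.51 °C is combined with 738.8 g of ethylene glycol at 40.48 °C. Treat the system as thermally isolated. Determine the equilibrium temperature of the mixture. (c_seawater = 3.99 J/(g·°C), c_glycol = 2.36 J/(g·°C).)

T_f ≈ 63.8 °C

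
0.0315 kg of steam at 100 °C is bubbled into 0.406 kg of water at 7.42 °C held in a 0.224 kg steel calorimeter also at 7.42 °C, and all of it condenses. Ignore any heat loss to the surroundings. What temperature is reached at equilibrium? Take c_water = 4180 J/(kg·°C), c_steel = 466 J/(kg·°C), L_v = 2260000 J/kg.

T_f ≈ 50.6 °C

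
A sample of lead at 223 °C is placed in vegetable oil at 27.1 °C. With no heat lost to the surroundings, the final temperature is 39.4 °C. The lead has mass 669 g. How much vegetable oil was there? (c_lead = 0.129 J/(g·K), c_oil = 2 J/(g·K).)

Heat lost by the lead = heat gained by the oil:
669·0.129·(223 − 39.4) = m·2·(39.4 − 27.1)
24.6 m = 15845  ⇒  m ≈ 644.1 g

m ≈ 644 g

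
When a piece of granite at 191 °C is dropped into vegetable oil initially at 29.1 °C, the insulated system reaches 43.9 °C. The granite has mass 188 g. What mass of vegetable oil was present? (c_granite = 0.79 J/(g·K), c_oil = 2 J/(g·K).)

m ≈ 738 g

|Q_granite| = |Q_oil|:
188·0.79·(191 − 43.9) = m·2·(43.9 − 29.1)
29.6 m = 21847  ⇒  m ≈ 738.1 g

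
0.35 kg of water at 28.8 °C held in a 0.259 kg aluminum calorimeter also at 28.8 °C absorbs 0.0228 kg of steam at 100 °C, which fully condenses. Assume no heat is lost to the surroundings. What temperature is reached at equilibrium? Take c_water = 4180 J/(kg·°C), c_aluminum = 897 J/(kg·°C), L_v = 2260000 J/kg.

T_f ≈ 61.4 °C

Heat gained plus heat lost sum to zero:
latent heat released on condensation: 0.0228·2260000 = 51528; condensed water 100 °C→T: 95.3(T − 100); water warms: 0.35·4180·(T − 28.8) = 1463(T − 28.8); cup: 232.32(T − 28.8)
1790.6 T = 51528 + 9530.4 + 48825 = 109884
T ≈ 61.37 °C — below 100 °C, confirming all the steam condensed.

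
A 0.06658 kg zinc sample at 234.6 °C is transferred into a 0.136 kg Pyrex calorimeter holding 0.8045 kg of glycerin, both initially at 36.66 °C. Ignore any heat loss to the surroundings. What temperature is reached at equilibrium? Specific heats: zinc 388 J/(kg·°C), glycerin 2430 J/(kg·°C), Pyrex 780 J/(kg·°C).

T_f ≈ 39.1 °C

Net heat exchanged in the isolated system is zero:
0.06658·388·(T − 234.6) + 0.8045·2430·(T − 36.66) + 0.136·780·(T − 36.66) = 0
25.83(T − 234.6) + 1954.9(T − 36.66) + 106.08(T − 36.66) = 0
2086.8 T = 81617
T = 81617 / 2086.8 = 39.1 °C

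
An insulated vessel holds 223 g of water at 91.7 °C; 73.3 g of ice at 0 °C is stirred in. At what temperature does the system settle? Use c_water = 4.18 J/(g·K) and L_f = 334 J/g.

Sum of m c ΔT and latent-heat terms is zero:
latent heat to melt: 73.3×334 = 24482; warm the meltwater: 306.39 T; water cools: 223×4.18×(T − 91.7) = 932.14(T − 91.7)
1238.5 T = 85477 − 24482 = 60995
T ≈ 49.25 °C. Since T > 0 °C, the all-ice-melts assumption holds.

T_f ≈ 49.2 °C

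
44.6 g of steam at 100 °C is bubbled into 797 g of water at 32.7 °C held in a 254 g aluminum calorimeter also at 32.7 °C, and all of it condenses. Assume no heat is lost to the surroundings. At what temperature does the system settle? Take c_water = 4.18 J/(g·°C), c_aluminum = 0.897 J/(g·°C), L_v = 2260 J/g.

T_f ≈ 63.0 °C

Conservation of energy gives ΣQ = 0:
latent heat released on condensation: 44.6×2260 = 100796
  condensate cools 100→T: 44.6×4.18×(T − 100) = 186.43(T − 100)
  original water: 3331.5(T − 32.7)
  aluminum cup: 254×0.897×(T − 32.7) = 227.84(T − 32.7)
3745.7 T = 100796 + 18643 + 116389 = 235828
T ≈ 62.96 °C (< 100 °C, so full condensation is consistent).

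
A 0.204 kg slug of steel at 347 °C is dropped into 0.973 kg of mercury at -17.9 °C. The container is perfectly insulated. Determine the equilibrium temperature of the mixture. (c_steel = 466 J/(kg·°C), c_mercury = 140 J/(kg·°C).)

Taking heat into each body as positive, Σ m c ΔT = 0:
0.204*466*(T − 347) + 0.973*140*(T − (-17.9)) = 0
95.06(T − 347) + 136.22(T − (-17.9)) = 0
(95.06 + 136.22) T = 95.06*347 + 136.22*(-17.9)
T = 30549/231.28 ≈ 132.08 °C

T_f ≈ 132.1 °C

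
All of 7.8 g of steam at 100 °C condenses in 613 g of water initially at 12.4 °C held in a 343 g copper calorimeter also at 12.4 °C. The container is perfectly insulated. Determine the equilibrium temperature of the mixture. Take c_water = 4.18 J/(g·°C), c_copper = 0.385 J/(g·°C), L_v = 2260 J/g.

Let T be the final temperature. ΣQ_i = 0:
condense steam: −7.8·2260 = −17628
  condensate cools 100→T: 7.8·4.18·(T − 100) = 32.6(T − 100)
  original water: 2562.3(T − 12.4)
  cup: 132.06(T − 12.4)
2727 T = 17628 + 3260.4 + 33410 = 54299
T ≈ 19.91 °C, under the boiling point, so the assumption holds.

T_f ≈ 19.9 °C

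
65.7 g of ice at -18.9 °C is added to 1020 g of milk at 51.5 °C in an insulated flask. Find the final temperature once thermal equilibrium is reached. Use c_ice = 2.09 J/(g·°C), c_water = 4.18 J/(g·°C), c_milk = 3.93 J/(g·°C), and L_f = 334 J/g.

Setting the total heat transfer to zero:
warm ice to 0 °C: 65.7·2.09·(0 − (-18.9)) = 2595.2; fusion: m_ice L_f = 65.7·334 = 21944; meltwater 0→T: 65.7·4.18·T = 274.63 T; milk: 4008.6(T − 51.5)
4283.2 T = 206443 − 24539 = 181904
T ≈ 42.47 °C — above 0 °C, consistent with complete melting.

T_f ≈ 42.5 °C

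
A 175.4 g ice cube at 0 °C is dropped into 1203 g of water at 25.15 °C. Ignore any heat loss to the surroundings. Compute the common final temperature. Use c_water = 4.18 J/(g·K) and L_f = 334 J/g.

Net heat exchanged in the isolated system is zero:
melt ice: 175.4·334 = 58584
  meltwater 0→T: 175.4·4.18·T = 733.17 T
  water cools: 1203·4.18·(T − 25.15) = 5028.5(T − 25.15)
5761.7 T = 126468 − 58584 = 67884
T ≈ 11.78 °C. Since T > 0 °C, the all-ice-melts assumption holds.

T_f ≈ 11.8 °C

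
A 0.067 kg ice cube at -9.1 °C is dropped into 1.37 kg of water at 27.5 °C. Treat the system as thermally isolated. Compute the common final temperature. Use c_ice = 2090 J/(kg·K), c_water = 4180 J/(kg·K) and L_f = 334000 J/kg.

T_f ≈ 22.3 °C

Conservation of energy gives ΣQ = 0:
ice -9.1→0 °C: 0.067×2090×9.1 = 1274.3; latent heat to melt: 0.067×334000 = 22378; meltwater 0→T: 0.067×4180×T = 280.06 T; water cools: 1.37×4180×(T − 27.5) = 5726.6(T − 27.5)
6006.7 T = 157482 − 23652 = 133829
T ≈ 22.28 °C — above 0 °C, consistent with complete melting.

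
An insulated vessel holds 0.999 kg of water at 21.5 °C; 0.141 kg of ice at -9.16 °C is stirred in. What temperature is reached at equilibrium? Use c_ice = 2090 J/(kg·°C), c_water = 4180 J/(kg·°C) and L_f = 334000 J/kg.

Setting the total heat transfer to zero:
warm ice to 0 °C: 0.141×2090×(0 − (-9.16)) = 2699.4
  melt ice: 0.141×334000 = 47094
  meltwater 0→T: 0.141×4180×T = 589.38 T
  water cools: 0.999×4180×(T − 21.5) = 4175.8(T − 21.5)
4765.2 T = 89780 − 49793 = 39987
T ≈ 8.39 °C (positive, so assuming full melt was valid).

T_f ≈ 8.4 °C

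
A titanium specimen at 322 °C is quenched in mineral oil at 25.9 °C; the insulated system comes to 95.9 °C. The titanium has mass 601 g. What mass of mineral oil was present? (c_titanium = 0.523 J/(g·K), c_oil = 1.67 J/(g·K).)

Heat lost by the titanium = heat gained by the oil:
601×0.523×(322 − 95.9) = m×1.67×(95.9 − 25.9)
116.9 m = 71068  ⇒  m ≈ 607.9 g

m ≈ 608 g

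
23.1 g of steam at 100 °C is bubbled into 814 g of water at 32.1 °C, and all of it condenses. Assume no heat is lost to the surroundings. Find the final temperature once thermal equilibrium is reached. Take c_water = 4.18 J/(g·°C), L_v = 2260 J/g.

Conservation of energy gives ΣQ = 0:
steam→water at 100 °C releases m L_v = 23.1·2260 = 52206; condensate cools 100→T: 23.1·4.18·(T − 100) = 96.56(T − 100); original water: 3402.5(T − 32.1)
3499.1 T = 52206 + 9655.8 + 109221 = 171083
T ≈ 48.89 °C — below 100 °C, confirming all the steam condensed.

T_f ≈ 48.9 °C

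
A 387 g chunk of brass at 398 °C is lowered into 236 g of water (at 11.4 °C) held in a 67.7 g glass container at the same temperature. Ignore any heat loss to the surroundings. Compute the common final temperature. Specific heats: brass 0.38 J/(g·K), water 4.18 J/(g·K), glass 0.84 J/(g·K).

Taking heat into each body as positive, Σ m c ΔT = 0:
387·0.38·(T − 398) + 236·4.18·(T − 11.4) + 67.7·0.84·(T − 11.4) = 0
(147.06 + 986.48 + 56.87) T = 147.06·398 + 986.48·11.4 + 56.87·11.4
T ≈ 59.16 °C

T_f ≈ 59.2 °C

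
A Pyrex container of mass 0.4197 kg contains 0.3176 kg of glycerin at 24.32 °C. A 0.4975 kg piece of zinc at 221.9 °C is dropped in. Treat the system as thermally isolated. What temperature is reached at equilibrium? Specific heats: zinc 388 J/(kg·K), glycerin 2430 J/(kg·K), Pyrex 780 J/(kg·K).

T_f ≈ 53.8 °C

T_f = Σ m_i c_i T_i / Σ m_i c_i:
T_f = (193.03×221.9 + 771.77×24.32 + 327.37×24.32) / (193.03 + 771.77 + 327.37)
    = 69564 / 1292.2 ≈ 53.84 °C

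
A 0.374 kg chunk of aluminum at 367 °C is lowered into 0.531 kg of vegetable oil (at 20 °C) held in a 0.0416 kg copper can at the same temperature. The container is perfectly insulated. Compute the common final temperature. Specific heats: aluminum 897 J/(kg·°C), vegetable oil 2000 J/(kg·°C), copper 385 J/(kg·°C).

T_f = Σ m_i c_i T_i / Σ m_i c_i:
T_f = (335.48·367 + 1062·20 + 16.02·20) / (335.48 + 1062 + 16.02)
    = 144681 / 1413.5 ≈ 102.36 °C

T_f ≈ 102.4 °C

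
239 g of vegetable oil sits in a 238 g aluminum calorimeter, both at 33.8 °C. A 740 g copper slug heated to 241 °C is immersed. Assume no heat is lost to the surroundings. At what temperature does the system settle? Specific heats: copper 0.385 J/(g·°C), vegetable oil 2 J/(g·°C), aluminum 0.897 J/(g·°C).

T_f = Σ m_i c_i T_i / Σ m_i c_i:
T_f = (284.9·241 + 478·33.8 + 213.49·33.8) / (284.9 + 478 + 213.49)
    = 92033 / 976.39 ≈ 94.26 °C

T_f ≈ 94.3 °C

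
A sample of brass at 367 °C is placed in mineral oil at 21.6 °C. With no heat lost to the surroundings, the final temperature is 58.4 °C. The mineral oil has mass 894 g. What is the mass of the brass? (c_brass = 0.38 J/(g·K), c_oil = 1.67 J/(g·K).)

m ≈ 469 g

Heat lost by the brass = heat gained by the oil:
m×0.38×(367 − 58.4) = 894×1.67×(58.4 − 21.6)
117.27 m = 54942  ⇒  m ≈ 468.5 g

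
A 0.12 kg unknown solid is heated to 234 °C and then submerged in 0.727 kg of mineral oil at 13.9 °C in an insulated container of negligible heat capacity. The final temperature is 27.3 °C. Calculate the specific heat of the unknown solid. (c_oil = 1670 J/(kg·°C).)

c ≈ 656 J/(kg·°C)

Let T be the final temperature. ΣQ_i = 0:
0.12×c×(27.3 − 234) + 0.727×1670×(27.3 − 13.9) = 0
-24.8 c = -16269
c = -16269/-24.8 ≈ 655.9 J/(kg·°C)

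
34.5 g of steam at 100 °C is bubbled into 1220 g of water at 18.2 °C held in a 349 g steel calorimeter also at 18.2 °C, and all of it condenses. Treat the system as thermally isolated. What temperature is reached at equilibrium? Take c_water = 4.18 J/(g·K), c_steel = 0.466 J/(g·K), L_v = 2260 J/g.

T_f ≈ 34.8 °C

Conservation of energy gives ΣQ = 0:
condense steam: −34.5×2260 = −77970; condensed water 100 °C→T: 144.21(T − 100); water warms: 1220×4.18×(T − 18.2) = 5099.6(T − 18.2); steel cup: 349×0.466×(T − 18.2) = 162.63(T − 18.2)
5406.4 T = 77970 + 14421 + 95773 = 188164
T ≈ 34.80 °C, under the boiling point, so the assumption holds.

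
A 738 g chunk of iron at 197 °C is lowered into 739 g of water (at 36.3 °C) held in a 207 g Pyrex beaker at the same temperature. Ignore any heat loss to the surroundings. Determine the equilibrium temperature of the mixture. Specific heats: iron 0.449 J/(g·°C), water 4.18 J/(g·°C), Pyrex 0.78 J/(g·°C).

T_f ≈ 51.2 °C

With ΣQ=0 the equilibrium temperature is the m·c-weighted mean:
T_f = (331.36×197 + 3089×36.3 + 161.46×36.3) / (331.36 + 3089 + 161.46)
    = 183271 / 3581.8 ≈ 51.17 °C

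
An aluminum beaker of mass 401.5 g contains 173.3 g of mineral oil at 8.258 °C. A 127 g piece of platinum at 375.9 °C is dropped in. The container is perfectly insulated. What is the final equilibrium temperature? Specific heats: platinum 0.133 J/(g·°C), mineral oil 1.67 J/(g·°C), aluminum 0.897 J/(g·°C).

Taking heat into each body as positive, Σ m c ΔT = 0:
127·0.133·(T − 375.9) + 173.3·1.67·(T − 8.258) + 401.5·0.897·(T − 8.258) = 0
16.89(T − 375.9) + 289.41(T − 8.258) + 360.15(T − 8.258) = 0
666.45 T = 11713
T = 11713 / 666.45 = 17.6 °C

T_f ≈ 17.6 °C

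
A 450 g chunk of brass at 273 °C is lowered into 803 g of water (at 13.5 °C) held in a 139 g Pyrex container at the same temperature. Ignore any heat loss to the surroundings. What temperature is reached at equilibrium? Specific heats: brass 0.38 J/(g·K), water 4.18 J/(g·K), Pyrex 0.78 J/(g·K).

T_f ≈ 25.7 °C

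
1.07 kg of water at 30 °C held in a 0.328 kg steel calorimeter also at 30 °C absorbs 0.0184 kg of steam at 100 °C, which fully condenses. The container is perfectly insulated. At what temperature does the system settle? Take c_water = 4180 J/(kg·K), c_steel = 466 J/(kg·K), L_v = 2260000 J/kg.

T_f ≈ 40.0 °C

Energy conservation, ΣQ = 0:
latent heat released on condensation: 0.0184×2260000 = 41584
  condensed water 100 °C→T: 76.91(T − 100)
  original water: 4472.6(T − 30)
  steel cup: 0.328×466×(T − 30) = 152.85(T − 30)
4702.4 T = 41584 + 7691.2 + 138763 = 188039
T ≈ 39.99 °C (< 100 °C, so full condensation is consistent).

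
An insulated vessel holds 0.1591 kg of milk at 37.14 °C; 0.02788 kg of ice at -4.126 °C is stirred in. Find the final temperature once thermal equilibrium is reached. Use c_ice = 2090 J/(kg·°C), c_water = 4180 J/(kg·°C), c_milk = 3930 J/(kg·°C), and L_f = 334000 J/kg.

Taking heat into each body as positive, Σ m c ΔT = 0:
ice -4.126→0 °C: 0.02788·2090·4.126 = 240.42
  fusion: m_ice L_f = 0.02788·334000 = 9311.9
  meltwater 0→T: 0.02788·4180·T = 116.54 T
  milk: 625.26(T − 37.14)
741.8 T = 23222 − 9552.3 = 13670
T ≈ 18.43 °C. Since T > 0 °C, the all-ice-melts assumption holds.

T_f ≈ 18.4 °C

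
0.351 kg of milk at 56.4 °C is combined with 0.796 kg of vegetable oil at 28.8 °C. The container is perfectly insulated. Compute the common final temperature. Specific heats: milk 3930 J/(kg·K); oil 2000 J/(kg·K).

Heat lost by the milk equals heat gained by the oil:
0.351×3930×(56.4 − T) = 0.796×2000×(T − 28.8)
1379.4(56.4 − T) = 1592(T − 28.8)
2971.4 T = 123649  ⇒  T ≈ 41.61 °C

T_f ≈ 41.6 °C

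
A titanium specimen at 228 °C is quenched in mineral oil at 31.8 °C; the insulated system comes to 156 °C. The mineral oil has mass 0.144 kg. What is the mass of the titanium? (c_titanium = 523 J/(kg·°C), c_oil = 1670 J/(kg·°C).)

m ≈ 0.793 kg

Heat lost by the titanium = heat gained by the oil:
m·523·(228 − 156) = 0.144·1670·(156 − 31.8)
37656 m = 29868  ⇒  m ≈ 0.7932 kg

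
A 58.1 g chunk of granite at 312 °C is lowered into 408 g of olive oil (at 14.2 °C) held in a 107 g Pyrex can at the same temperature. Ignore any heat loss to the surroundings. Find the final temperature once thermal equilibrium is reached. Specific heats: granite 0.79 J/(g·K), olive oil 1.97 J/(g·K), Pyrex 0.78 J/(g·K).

Net heat exchanged in the isolated system is zero:
58.1×0.79×(T − 312) + 408×1.97×(T − 14.2) + 107×0.78×(T − 14.2) = 0
45.9(T − 312) + 803.76(T − 14.2) + 83.46(T − 14.2) = 0
933.12 T = 26919
T = 26919/933.12 ≈ 28.85 °C

T_f ≈ 28.8 °C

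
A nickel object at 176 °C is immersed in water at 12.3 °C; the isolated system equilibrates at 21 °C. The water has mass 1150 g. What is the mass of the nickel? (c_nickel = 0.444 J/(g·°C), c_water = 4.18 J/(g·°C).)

Taking heat into each body as positive, Σ m c ΔT = 0:
m·0.444·(21 − 176) + 1150·4.18·(21 − 12.3) = 0
-68.82 m = -41821
m = -41821/-68.82 ≈ 607.7 g

m ≈ 608 g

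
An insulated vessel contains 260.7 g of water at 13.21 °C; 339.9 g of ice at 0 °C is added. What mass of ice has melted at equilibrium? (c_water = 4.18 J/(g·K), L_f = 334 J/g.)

Heat available from the water dropping to 0 °C: 260.7·4.18·13.21 = 14395 J.
Melting all 339.9 g of ice would need 339.9·334 = 113527 J.
That's not enough to melt it all — equilibrium is at 0 °C with ice remaining.
Mass melted = 14395/334 ≈ 43.1 g.

m_melted ≈ 43.1 g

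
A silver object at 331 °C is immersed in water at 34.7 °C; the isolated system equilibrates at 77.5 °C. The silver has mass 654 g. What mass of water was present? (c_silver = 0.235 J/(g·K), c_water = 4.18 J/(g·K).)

Energy conservation, ΣQ = 0:
654·0.235·(77.5 − 331) + m·4.18·(77.5 − 34.7) = 0
178.9 m = 38960
m = 38960/178.9 ≈ 217.8 g

m ≈ 218 g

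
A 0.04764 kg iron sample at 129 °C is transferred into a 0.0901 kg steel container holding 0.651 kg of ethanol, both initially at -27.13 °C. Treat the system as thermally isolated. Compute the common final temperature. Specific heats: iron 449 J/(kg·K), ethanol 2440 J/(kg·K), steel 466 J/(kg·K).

T_f ≈ -25.1 °C

Net heat exchanged in the isolated system is zero:
0.04764×449×(T − 129) + 0.651×2440×(T − (-27.13)) + 0.0901×466×(T − (-27.13)) = 0
21.39(T − 129) + 1588.4(T − (-27.13)) + 41.99(T − (-27.13)) = 0
1651.8 T = -41474
T ≈ -25.11 °C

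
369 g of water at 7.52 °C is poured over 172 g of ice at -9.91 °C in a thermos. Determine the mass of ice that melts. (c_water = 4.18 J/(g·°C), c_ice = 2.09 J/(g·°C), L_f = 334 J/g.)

Water can give up m c ΔT = 369×4.18×7.52 = 11599 J before reaching 0 °C.
Warming the ice to 0 °C takes 172×2.09×9.91 = 3562.4 J, leaving 8036.6 J for melting.
Fully melting the ice requires m_ice L_f = 172×334 = 57448 J.
Since 8036.6 < 57448 J, not all the ice melts; equilibrium is at 0 °C.
m_melted×334 = 8036.6  ⇒  m_melted ≈ 24.06 g.

m_melted ≈ 24.1 g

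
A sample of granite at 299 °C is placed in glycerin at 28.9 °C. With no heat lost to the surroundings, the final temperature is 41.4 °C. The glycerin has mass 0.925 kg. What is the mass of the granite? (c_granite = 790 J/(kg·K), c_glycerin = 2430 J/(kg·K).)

m ≈ 0.138 kg

Heat gained plus heat lost sum to zero:
m·790·(41.4 − 299) + 0.925·2430·(41.4 − 28.9) = 0
-203504 m = -28097
m = -28097/-203504 ≈ 0.1381 kg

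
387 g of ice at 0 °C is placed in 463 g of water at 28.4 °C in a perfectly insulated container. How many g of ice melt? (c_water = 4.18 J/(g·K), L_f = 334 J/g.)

m_melted ≈ 165 g

Heat available from the water dropping to 0 °C: 463·4.18·28.4 = 54964 J.
Fully melting the ice requires m_ice L_f = 387·334 = 129258 J.
54964 J < 129258 J, so only part of the ice melts and the system sits at 0 °C.
m_melt = 54964 / L_f = 164.6 g.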